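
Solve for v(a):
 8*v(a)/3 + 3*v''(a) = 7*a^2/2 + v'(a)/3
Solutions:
 v(a) = 21*a^2/16 + 21*a/64 + (C1*sin(sqrt(287)*a/18) + C2*cos(sqrt(287)*a/18))*exp(a/18) - 1491/512


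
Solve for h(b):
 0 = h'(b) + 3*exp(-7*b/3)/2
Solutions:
 h(b) = C1 + 9*exp(-7*b/3)/14


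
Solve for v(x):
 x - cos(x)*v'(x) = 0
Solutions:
 v(x) = C1 + Integral(x/cos(x), x)


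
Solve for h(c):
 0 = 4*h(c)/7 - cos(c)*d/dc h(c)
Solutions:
 h(c) = C1*(sin(c) + 1)^(2/7)/(sin(c) - 1)^(2/7)


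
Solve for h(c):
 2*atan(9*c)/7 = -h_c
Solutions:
 h(c) = C1 - 2*c*atan(9*c)/7 + log(81*c^2 + 1)/63


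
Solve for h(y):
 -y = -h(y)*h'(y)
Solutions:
 h(y) = -sqrt(C1 + y^2)
 h(y) = sqrt(C1 + y^2)


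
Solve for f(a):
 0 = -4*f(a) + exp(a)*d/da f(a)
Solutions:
 f(a) = C1*exp(-4*exp(-a))


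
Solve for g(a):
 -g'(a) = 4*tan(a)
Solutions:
 g(a) = C1 + 4*log(cos(a))


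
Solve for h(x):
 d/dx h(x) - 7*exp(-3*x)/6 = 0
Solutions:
 h(x) = C1 - 7*exp(-3*x)/18


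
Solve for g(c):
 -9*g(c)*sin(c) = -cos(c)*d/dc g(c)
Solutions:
 g(c) = C1/cos(c)^9


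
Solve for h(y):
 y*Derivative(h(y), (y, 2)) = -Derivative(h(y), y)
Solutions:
 h(y) = C1 + C2*log(y)


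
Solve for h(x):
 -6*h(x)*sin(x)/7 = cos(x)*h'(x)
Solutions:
 h(x) = C1*cos(x)^(6/7)


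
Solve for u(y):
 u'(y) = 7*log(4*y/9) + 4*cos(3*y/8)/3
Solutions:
 u(y) = C1 + 7*y*log(y) - 14*y*log(3) - 7*y + 14*y*log(2) + 32*sin(3*y/8)/9


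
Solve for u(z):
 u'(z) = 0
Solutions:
 u(z) = C1


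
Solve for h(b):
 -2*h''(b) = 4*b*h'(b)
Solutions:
 h(b) = C1 + C2*erf(b)


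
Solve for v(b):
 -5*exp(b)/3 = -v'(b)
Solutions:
 v(b) = C1 + 5*exp(b)/3


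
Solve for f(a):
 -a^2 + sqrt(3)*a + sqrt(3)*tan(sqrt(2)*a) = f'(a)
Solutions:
 f(a) = C1 - a^3/3 + sqrt(3)*a^2/2 - sqrt(6)*log(cos(sqrt(2)*a))/2


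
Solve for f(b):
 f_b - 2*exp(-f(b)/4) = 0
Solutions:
 f(b) = 4*log(C1 + b/2)


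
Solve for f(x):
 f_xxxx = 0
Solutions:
 f(x) = C1 + C2*x + C3*x^2 + C4*x^3


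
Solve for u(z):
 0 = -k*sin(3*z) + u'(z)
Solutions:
 u(z) = C1 - k*cos(3*z)/3


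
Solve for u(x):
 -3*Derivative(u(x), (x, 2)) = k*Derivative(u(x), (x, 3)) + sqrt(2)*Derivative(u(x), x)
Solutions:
 u(x) = C1 + C2*exp(x*(sqrt(-4*sqrt(2)*k + 9) - 3)/(2*k)) + C3*exp(-x*(sqrt(-4*sqrt(2)*k + 9) + 3)/(2*k))


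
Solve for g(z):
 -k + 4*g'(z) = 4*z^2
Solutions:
 g(z) = C1 + k*z/4 + z^3/3


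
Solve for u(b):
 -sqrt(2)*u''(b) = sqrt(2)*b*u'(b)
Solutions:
 u(b) = C1 + C2*erf(sqrt(2)*b/2)


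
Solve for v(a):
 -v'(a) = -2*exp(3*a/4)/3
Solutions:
 v(a) = C1 + 8*exp(3*a/4)/9


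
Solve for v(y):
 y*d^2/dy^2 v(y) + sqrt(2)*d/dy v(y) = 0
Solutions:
 v(y) = C1 + C2*y^(1 - sqrt(2))


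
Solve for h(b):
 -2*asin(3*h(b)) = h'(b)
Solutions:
 Integral(1/asin(3*_y), (_y, h(b))) = C1 - 2*b


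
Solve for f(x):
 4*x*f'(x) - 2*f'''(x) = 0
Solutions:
 f(x) = C1 + Integral(C2*airyai(2^(1/3)*x) + C3*airybi(2^(1/3)*x), x)


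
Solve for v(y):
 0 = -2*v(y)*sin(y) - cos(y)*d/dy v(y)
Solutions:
 v(y) = C1*cos(y)^2


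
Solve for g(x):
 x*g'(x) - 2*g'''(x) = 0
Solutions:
 g(x) = C1 + Integral(C2*airyai(2^(2/3)*x/2) + C3*airybi(2^(2/3)*x/2), x)


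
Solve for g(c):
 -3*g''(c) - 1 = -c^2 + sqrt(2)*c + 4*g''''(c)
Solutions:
 g(c) = C1 + C2*c + C3*sin(sqrt(3)*c/2) + C4*cos(sqrt(3)*c/2) + c^4/36 - sqrt(2)*c^3/18 - 11*c^2/18


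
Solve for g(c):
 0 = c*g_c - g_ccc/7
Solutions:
 g(c) = C1 + Integral(C2*airyai(7^(1/3)*c) + C3*airybi(7^(1/3)*c), c)


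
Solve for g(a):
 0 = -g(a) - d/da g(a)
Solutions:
 g(a) = C1*exp(-a)


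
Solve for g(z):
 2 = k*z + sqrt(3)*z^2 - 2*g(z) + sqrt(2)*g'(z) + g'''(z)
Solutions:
 g(z) = C1*exp(z*(-3*(1 + sqrt(2*sqrt(2)/27 + 1))^(1/3) + sqrt(2)/(1 + sqrt(2*sqrt(2)/27 + 1))^(1/3))/6)*sin(z*(sqrt(6)/(1 + sqrt(2*sqrt(2)/27 + 1))^(1/3) + 3*sqrt(3)*(1 + sqrt(2*sqrt(2)/27 + 1))^(1/3))/6) + C2*exp(z*(-3*(1 + sqrt(2*sqrt(2)/27 + 1))^(1/3) + sqrt(2)/(1 + sqrt(2*sqrt(2)/27 + 1))^(1/3))/6)*cos(z*(sqrt(6)/(1 + sqrt(2*sqrt(2)/27 + 1))^(1/3) + 3*sqrt(3)*(1 + sqrt(2*sqrt(2)/27 + 1))^(1/3))/6) + C3*exp(z*(-sqrt(2)/(3*(1 + sqrt(2*sqrt(2)/27 + 1))^(1/3)) + (1 + sqrt(2*sqrt(2)/27 + 1))^(1/3))) + k*z/2 + sqrt(2)*k/4 + sqrt(3)*z^2/2 + sqrt(6)*z/2 - 1 + sqrt(3)/2


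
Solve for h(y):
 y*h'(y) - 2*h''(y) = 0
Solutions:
 h(y) = C1 + C2*erfi(y/2)


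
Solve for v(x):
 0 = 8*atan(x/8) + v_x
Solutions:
 v(x) = C1 - 8*x*atan(x/8) + 32*log(x^2 + 64)


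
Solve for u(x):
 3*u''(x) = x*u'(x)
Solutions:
 u(x) = C1 + C2*erfi(sqrt(6)*x/6)


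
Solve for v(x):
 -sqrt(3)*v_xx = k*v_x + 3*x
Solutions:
 v(x) = C1 + C2*exp(-sqrt(3)*k*x/3) - 3*x^2/(2*k) + 3*sqrt(3)*x/k^2


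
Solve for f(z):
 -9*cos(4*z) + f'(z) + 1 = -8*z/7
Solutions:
 f(z) = C1 - 4*z^2/7 - z + 9*sin(4*z)/4


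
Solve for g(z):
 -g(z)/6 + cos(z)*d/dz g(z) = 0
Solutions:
 g(z) = C1*(sin(z) + 1)^(1/12)/(sin(z) - 1)^(1/12)


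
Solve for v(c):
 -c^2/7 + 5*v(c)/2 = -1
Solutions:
 v(c) = 2*c^2/35 - 2/5


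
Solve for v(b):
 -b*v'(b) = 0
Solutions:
 v(b) = C1


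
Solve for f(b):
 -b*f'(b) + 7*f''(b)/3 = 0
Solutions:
 f(b) = C1 + C2*erfi(sqrt(42)*b/14)


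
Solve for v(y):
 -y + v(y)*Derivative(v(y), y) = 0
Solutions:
 v(y) = -sqrt(C1 + y^2)
 v(y) = sqrt(C1 + y^2)


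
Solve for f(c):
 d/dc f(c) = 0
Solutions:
 f(c) = C1


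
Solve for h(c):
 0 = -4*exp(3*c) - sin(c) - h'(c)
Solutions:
 h(c) = C1 - 4*exp(3*c)/3 + cos(c)


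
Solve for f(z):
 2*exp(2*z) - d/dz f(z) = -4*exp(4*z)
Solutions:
 f(z) = C1 + exp(4*z) + exp(2*z)


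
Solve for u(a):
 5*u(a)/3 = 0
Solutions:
 u(a) = 0


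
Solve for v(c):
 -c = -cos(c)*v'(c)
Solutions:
 v(c) = C1 + Integral(c/cos(c), c)


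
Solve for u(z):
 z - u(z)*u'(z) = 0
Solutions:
 u(z) = -sqrt(C1 + z^2)
 u(z) = sqrt(C1 + z^2)


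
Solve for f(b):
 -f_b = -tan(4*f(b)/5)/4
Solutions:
 f(b) = -5*asin(C1*exp(b/5))/4 + 5*pi/4
 f(b) = 5*asin(C1*exp(b/5))/4


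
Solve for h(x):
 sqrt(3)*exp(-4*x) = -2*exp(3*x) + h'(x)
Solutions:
 h(x) = C1 + 2*exp(3*x)/3 - sqrt(3)*exp(-4*x)/4


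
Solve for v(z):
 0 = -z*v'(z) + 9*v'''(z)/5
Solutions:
 v(z) = C1 + Integral(C2*airyai(15^(1/3)*z/3) + C3*airybi(15^(1/3)*z/3), z)


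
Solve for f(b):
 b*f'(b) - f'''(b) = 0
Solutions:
 f(b) = C1 + Integral(C2*airyai(b) + C3*airybi(b), b)


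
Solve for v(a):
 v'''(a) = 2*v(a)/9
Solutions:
 v(a) = C3*exp(6^(1/3)*a/3) + (C1*sin(2^(1/3)*3^(5/6)*a/6) + C2*cos(2^(1/3)*3^(5/6)*a/6))*exp(-6^(1/3)*a/6)


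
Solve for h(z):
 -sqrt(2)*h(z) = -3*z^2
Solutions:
 h(z) = 3*sqrt(2)*z^2/2


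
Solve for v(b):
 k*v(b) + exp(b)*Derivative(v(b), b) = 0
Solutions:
 v(b) = C1*exp(k*exp(-b))


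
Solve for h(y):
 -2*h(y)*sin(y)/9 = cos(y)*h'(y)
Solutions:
 h(y) = C1*cos(y)^(2/9)


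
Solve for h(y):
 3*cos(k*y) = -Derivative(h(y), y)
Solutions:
 h(y) = C1 - 3*sin(k*y)/k


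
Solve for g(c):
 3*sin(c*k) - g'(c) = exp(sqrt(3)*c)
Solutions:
 g(c) = C1 - sqrt(3)*exp(sqrt(3)*c)/3 - 3*cos(c*k)/k


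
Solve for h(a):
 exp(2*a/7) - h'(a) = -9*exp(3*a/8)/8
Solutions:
 h(a) = C1 + 3*exp(3*a/8) + 7*exp(2*a/7)/2


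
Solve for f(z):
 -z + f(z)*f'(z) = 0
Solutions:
 f(z) = -sqrt(C1 + z^2)
 f(z) = sqrt(C1 + z^2)


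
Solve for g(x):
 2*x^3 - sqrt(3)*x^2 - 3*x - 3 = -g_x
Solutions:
 g(x) = C1 - x^4/2 + sqrt(3)*x^3/3 + 3*x^2/2 + 3*x


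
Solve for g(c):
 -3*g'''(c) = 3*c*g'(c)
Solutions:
 g(c) = C1 + Integral(C2*airyai(-c) + C3*airybi(-c), c)


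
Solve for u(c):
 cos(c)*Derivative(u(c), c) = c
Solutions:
 u(c) = C1 + Integral(c/cos(c), c)


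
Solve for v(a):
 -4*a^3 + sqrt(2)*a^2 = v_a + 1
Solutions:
 v(a) = C1 - a^4 + sqrt(2)*a^3/3 - a


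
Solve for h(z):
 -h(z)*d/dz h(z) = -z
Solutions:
 h(z) = -sqrt(C1 + z^2)
 h(z) = sqrt(C1 + z^2)


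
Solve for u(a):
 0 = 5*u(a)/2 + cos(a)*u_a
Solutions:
 u(a) = C1*(sin(a) - 1)^(5/4)/(sin(a) + 1)^(5/4)


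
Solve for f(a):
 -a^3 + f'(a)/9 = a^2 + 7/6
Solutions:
 f(a) = C1 + 9*a^4/4 + 3*a^3 + 21*a/2


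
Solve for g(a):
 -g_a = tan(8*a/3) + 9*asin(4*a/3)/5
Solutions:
 g(a) = C1 - 9*a*asin(4*a/3)/5 - 9*sqrt(9 - 16*a^2)/20 + 3*log(cos(8*a/3))/8


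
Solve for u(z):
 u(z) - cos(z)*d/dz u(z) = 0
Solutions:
 u(z) = C1*sqrt(sin(z) + 1)/sqrt(sin(z) - 1)


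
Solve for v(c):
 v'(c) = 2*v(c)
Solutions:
 v(c) = C1*exp(2*c)


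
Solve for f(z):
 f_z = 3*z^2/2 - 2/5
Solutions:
 f(z) = C1 + z^3/2 - 2*z/5


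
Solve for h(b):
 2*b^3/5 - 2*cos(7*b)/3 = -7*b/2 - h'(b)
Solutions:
 h(b) = C1 - b^4/10 - 7*b^2/4 + 2*sin(7*b)/21


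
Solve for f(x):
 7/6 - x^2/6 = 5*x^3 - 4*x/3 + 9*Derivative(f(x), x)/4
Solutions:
 f(x) = C1 - 5*x^4/9 - 2*x^3/81 + 8*x^2/27 + 14*x/27


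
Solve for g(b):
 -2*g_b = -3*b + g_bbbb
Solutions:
 g(b) = C1 + C4*exp(-2^(1/3)*b) + 3*b^2/4 + (C2*sin(2^(1/3)*sqrt(3)*b/2) + C3*cos(2^(1/3)*sqrt(3)*b/2))*exp(2^(1/3)*b/2)


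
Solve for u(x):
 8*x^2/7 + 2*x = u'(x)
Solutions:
 u(x) = C1 + 8*x^3/21 + x^2


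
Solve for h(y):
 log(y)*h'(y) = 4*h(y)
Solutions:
 h(y) = C1*exp(4*li(y))


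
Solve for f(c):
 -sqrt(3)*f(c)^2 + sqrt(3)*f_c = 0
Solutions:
 f(c) = -1/(C1 + c)


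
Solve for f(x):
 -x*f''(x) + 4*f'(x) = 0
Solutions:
 f(x) = C1 + C2*x^5


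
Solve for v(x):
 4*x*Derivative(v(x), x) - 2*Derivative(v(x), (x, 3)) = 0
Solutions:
 v(x) = C1 + Integral(C2*airyai(2^(1/3)*x) + C3*airybi(2^(1/3)*x), x)


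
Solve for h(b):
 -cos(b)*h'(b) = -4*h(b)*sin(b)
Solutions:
 h(b) = C1/cos(b)^4


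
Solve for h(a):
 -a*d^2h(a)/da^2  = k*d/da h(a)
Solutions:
 h(a) = C1 + a^(1 - re(k))*(C2*sin(log(a)*Abs(im(k))) + C3*cos(log(a)*im(k)))


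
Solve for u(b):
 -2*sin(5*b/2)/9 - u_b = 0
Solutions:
 u(b) = C1 + 4*cos(5*b/2)/45


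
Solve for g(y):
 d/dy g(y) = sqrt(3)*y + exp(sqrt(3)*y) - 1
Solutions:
 g(y) = C1 + sqrt(3)*y^2/2 - y + sqrt(3)*exp(sqrt(3)*y)/3


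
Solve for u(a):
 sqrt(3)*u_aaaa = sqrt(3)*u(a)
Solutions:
 u(a) = C1*exp(-a) + C2*exp(a) + C3*sin(a) + C4*cos(a)


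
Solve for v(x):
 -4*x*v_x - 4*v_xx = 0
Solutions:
 v(x) = C1 + C2*erf(sqrt(2)*x/2)


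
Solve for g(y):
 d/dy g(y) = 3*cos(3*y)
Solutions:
 g(y) = C1 + sin(3*y)


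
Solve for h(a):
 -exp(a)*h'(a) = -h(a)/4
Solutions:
 h(a) = C1*exp(-exp(-a)/4)


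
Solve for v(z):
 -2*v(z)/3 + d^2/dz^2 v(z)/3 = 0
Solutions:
 v(z) = C1*exp(-sqrt(2)*z) + C2*exp(sqrt(2)*z)


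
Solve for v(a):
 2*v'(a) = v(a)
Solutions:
 v(a) = C1*exp(a/2)


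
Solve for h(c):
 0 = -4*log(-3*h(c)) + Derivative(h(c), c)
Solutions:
 -Integral(1/(log(-_y) + log(3)), (_y, h(c)))/4 = C1 - c


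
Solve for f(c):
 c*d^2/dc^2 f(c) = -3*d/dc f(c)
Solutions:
 f(c) = C1 + C2/c^2


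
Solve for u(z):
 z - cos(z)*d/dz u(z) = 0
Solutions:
 u(z) = C1 + Integral(z/cos(z), z)


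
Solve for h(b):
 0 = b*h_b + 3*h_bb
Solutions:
 h(b) = C1 + C2*erf(sqrt(6)*b/6)


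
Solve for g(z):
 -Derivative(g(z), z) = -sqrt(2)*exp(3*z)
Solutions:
 g(z) = C1 + sqrt(2)*exp(3*z)/3


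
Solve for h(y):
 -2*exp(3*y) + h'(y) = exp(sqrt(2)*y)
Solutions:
 h(y) = C1 + 2*exp(3*y)/3 + sqrt(2)*exp(sqrt(2)*y)/2


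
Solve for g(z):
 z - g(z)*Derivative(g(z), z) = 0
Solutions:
 g(z) = -sqrt(C1 + z^2)
 g(z) = sqrt(C1 + z^2)


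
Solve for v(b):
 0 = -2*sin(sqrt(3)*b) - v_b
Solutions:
 v(b) = C1 + 2*sqrt(3)*cos(sqrt(3)*b)/3


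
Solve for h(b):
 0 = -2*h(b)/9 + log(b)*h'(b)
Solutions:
 h(b) = C1*exp(2*li(b)/9)


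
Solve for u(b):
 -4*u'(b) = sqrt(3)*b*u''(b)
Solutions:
 u(b) = C1 + C2*b^(1 - 4*sqrt(3)/3)


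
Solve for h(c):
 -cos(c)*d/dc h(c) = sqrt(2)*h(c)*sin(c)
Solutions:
 h(c) = C1*cos(c)^(sqrt(2))


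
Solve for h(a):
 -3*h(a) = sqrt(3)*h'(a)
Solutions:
 h(a) = C1*exp(-sqrt(3)*a)


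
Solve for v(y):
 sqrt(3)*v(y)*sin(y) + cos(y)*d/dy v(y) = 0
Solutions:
 v(y) = C1*cos(y)^(sqrt(3))


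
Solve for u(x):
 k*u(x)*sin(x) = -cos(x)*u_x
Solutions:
 u(x) = C1*exp(k*log(cos(x)))


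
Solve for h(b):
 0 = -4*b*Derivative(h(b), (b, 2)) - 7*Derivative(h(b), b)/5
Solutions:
 h(b) = C1 + C2*b^(13/20)


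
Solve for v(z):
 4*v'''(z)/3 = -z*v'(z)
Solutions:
 v(z) = C1 + Integral(C2*airyai(-6^(1/3)*z/2) + C3*airybi(-6^(1/3)*z/2), z)


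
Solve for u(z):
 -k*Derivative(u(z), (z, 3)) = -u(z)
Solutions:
 u(z) = C1*exp(z*(1/k)^(1/3)) + C2*exp(z*(-1 + sqrt(3)*I)*(1/k)^(1/3)/2) + C3*exp(-z*(1 + sqrt(3)*I)*(1/k)^(1/3)/2)


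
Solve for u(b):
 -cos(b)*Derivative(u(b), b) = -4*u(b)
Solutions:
 u(b) = C1*(sin(b)^2 + 2*sin(b) + 1)/(sin(b)^2 - 2*sin(b) + 1)


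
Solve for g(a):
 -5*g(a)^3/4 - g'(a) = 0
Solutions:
 g(a) = -sqrt(2)*sqrt(-1/(C1 - 5*a))
 g(a) = sqrt(2)*sqrt(-1/(C1 - 5*a))


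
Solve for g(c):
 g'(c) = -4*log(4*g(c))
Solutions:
 Integral(1/(log(_y) + 2*log(2)), (_y, g(c)))/4 = C1 - c


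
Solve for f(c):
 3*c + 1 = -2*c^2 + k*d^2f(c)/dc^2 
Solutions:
 f(c) = C1 + C2*c + c^4/(6*k) + c^3/(2*k) + c^2/(2*k)


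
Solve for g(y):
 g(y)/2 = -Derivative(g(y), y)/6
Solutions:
 g(y) = C1*exp(-3*y)


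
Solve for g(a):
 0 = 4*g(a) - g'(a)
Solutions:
 g(a) = C1*exp(4*a)


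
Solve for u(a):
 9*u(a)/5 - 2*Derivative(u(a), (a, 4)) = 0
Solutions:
 u(a) = C1*exp(-10^(3/4)*sqrt(3)*a/10) + C2*exp(10^(3/4)*sqrt(3)*a/10) + C3*sin(10^(3/4)*sqrt(3)*a/10) + C4*cos(10^(3/4)*sqrt(3)*a/10)


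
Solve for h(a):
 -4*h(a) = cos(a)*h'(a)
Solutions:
 h(a) = C1*(sin(a)^2 - 2*sin(a) + 1)/(sin(a)^2 + 2*sin(a) + 1)


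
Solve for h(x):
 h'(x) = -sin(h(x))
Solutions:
 h(x) = -acos((-C1 - exp(2*x))/(C1 - exp(2*x))) + 2*pi
 h(x) = acos((-C1 - exp(2*x))/(C1 - exp(2*x)))


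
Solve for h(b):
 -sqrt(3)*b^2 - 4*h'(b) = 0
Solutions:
 h(b) = C1 - sqrt(3)*b^3/12


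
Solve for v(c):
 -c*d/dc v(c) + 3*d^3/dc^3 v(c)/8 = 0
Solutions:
 v(c) = C1 + Integral(C2*airyai(2*3^(2/3)*c/3) + C3*airybi(2*3^(2/3)*c/3), c)


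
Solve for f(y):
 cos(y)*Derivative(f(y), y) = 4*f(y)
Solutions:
 f(y) = C1*(sin(y)^2 + 2*sin(y) + 1)/(sin(y)^2 - 2*sin(y) + 1)


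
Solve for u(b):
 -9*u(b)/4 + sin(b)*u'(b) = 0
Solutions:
 u(b) = C1*(cos(b) - 1)^(9/8)/(cos(b) + 1)^(9/8)


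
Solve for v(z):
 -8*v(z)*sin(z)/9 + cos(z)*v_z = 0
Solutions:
 v(z) = C1/cos(z)^(8/9)


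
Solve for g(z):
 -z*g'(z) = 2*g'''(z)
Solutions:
 g(z) = C1 + Integral(C2*airyai(-2^(2/3)*z/2) + C3*airybi(-2^(2/3)*z/2), z)


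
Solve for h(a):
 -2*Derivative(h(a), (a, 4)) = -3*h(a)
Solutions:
 h(a) = C1*exp(-2^(3/4)*3^(1/4)*a/2) + C2*exp(2^(3/4)*3^(1/4)*a/2) + C3*sin(2^(3/4)*3^(1/4)*a/2) + C4*cos(2^(3/4)*3^(1/4)*a/2)


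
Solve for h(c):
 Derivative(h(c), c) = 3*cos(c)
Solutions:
 h(c) = C1 + 3*sin(c)


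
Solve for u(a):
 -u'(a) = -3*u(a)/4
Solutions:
 u(a) = C1*exp(3*a/4)


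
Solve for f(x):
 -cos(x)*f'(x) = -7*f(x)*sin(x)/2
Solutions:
 f(x) = C1/cos(x)^(7/2)


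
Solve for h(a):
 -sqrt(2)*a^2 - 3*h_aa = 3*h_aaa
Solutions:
 h(a) = C1 + C2*a + C3*exp(-a) - sqrt(2)*a^4/36 + sqrt(2)*a^3/9 - sqrt(2)*a^2/3


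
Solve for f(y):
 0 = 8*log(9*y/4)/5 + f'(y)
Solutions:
 f(y) = C1 - 8*y*log(y)/5 - 16*y*log(3)/5 + 8*y/5 + 16*y*log(2)/5


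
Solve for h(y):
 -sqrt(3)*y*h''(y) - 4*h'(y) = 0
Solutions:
 h(y) = C1 + C2*y^(1 - 4*sqrt(3)/3)


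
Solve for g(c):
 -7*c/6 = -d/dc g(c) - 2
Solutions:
 g(c) = C1 + 7*c^2/12 - 2*c


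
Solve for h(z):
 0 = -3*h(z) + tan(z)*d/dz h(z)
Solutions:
 h(z) = C1*sin(z)^3


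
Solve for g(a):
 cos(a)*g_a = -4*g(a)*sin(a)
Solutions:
 g(a) = C1*cos(a)^4


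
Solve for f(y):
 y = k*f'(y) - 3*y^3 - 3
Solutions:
 f(y) = C1 + 3*y^4/(4*k) + y^2/(2*k) + 3*y/k


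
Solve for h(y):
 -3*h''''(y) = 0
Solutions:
 h(y) = C1 + C2*y + C3*y^2 + C4*y^3


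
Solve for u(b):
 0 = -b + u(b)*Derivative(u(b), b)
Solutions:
 u(b) = -sqrt(C1 + b^2)
 u(b) = sqrt(C1 + b^2)


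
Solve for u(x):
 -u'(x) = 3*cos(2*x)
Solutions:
 u(x) = C1 - 3*sin(2*x)/2


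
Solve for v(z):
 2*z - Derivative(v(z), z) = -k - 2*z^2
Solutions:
 v(z) = C1 + k*z + 2*z^3/3 + z^2


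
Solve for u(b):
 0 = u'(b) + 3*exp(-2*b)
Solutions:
 u(b) = C1 + 3*exp(-2*b)/2


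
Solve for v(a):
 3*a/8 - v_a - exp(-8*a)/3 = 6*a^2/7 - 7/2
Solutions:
 v(a) = C1 - 2*a^3/7 + 3*a^2/16 + 7*a/2 + exp(-8*a)/24


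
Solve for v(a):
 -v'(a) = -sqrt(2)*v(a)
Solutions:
 v(a) = C1*exp(sqrt(2)*a)


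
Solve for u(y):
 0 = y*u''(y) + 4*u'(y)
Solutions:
 u(y) = C1 + C2/y^3


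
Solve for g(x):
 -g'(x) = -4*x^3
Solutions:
 g(x) = C1 + x^4


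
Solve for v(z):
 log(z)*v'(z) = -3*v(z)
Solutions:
 v(z) = C1*exp(-3*li(z))


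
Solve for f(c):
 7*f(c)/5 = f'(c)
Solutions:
 f(c) = C1*exp(7*c/5)


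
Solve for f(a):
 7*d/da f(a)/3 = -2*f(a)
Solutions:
 f(a) = C1*exp(-6*a/7)


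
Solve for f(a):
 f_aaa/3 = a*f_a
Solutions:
 f(a) = C1 + Integral(C2*airyai(3^(1/3)*a) + C3*airybi(3^(1/3)*a), a)


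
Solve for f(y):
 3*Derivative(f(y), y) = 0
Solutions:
 f(y) = C1


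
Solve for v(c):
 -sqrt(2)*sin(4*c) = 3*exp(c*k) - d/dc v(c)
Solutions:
 v(c) = C1 - sqrt(2)*cos(4*c)/4 + 3*exp(c*k)/k


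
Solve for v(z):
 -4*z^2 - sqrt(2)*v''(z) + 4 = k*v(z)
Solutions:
 v(z) = C1*exp(-2^(3/4)*z*sqrt(-k)/2) + C2*exp(2^(3/4)*z*sqrt(-k)/2) - 4*z^2/k + 4/k + 8*sqrt(2)/k^2


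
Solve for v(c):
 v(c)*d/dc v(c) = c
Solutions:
 v(c) = -sqrt(C1 + c^2)
 v(c) = sqrt(C1 + c^2)


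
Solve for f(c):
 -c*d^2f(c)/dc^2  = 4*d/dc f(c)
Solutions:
 f(c) = C1 + C2/c^3


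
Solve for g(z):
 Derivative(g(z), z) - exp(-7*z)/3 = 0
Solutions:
 g(z) = C1 - exp(-7*z)/21


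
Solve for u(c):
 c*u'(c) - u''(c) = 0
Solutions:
 u(c) = C1 + C2*erfi(sqrt(2)*c/2)


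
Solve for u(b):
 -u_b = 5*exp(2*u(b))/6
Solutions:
 u(b) = log(-1/(C1 - 5*b))/2 + log(3)/2
 u(b) = log(-sqrt(1/(C1 + 5*b))) + log(3)/2


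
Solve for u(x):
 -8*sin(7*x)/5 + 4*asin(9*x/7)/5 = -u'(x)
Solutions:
 u(x) = C1 - 4*x*asin(9*x/7)/5 - 4*sqrt(49 - 81*x^2)/45 - 8*cos(7*x)/35


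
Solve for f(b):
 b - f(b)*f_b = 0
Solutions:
 f(b) = -sqrt(C1 + b^2)
 f(b) = sqrt(C1 + b^2)


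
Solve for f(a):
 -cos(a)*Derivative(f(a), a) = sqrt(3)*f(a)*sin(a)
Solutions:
 f(a) = C1*cos(a)^(sqrt(3))


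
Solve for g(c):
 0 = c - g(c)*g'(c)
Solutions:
 g(c) = -sqrt(C1 + c^2)
 g(c) = sqrt(C1 + c^2)


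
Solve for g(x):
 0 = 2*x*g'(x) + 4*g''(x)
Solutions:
 g(x) = C1 + C2*erf(x/2)


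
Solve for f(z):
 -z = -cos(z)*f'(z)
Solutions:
 f(z) = C1 + Integral(z/cos(z), z)


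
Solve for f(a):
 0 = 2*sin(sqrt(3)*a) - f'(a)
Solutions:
 f(a) = C1 - 2*sqrt(3)*cos(sqrt(3)*a)/3


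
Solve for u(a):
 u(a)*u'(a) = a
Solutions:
 u(a) = -sqrt(C1 + a^2)
 u(a) = sqrt(C1 + a^2)


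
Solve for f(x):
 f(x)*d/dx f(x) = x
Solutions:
 f(x) = -sqrt(C1 + x^2)
 f(x) = sqrt(C1 + x^2)


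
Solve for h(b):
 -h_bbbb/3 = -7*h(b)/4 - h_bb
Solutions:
 h(b) = C1*exp(-sqrt(2)*b*sqrt(3 + sqrt(30))/2) + C2*exp(sqrt(2)*b*sqrt(3 + sqrt(30))/2) + C3*sin(sqrt(2)*b*sqrt(-3 + sqrt(30))/2) + C4*cos(sqrt(2)*b*sqrt(-3 + sqrt(30))/2)


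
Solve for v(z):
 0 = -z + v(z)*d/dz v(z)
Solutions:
 v(z) = -sqrt(C1 + z^2)
 v(z) = sqrt(C1 + z^2)


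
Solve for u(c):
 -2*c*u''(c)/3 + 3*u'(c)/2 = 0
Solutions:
 u(c) = C1 + C2*c^(13/4)


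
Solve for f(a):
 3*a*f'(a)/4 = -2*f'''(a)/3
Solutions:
 f(a) = C1 + Integral(C2*airyai(-3^(2/3)*a/2) + C3*airybi(-3^(2/3)*a/2), a)


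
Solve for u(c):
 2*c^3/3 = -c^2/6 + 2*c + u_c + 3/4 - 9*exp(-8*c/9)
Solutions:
 u(c) = C1 + c^4/6 + c^3/18 - c^2 - 3*c/4 - 81*exp(-8*c/9)/8


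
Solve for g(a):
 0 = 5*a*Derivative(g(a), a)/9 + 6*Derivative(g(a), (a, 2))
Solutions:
 g(a) = C1 + C2*erf(sqrt(15)*a/18)


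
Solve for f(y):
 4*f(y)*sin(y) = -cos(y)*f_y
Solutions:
 f(y) = C1*cos(y)^4


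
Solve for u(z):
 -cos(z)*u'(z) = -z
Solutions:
 u(z) = C1 + Integral(z/cos(z), z)


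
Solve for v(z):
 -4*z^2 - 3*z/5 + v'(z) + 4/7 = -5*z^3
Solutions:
 v(z) = C1 - 5*z^4/4 + 4*z^3/3 + 3*z^2/10 - 4*z/7


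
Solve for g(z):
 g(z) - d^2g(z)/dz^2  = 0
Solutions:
 g(z) = C1*exp(-z) + C2*exp(z)


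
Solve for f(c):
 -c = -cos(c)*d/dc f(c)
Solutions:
 f(c) = C1 + Integral(c/cos(c), c)


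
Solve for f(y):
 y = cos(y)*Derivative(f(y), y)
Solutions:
 f(y) = C1 + Integral(y/cos(y), y)


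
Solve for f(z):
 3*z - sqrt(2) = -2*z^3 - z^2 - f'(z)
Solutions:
 f(z) = C1 - z^4/2 - z^3/3 - 3*z^2/2 + sqrt(2)*z


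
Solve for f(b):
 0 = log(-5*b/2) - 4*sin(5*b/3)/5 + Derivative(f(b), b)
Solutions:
 f(b) = C1 - b*log(-b) - b*log(5) + b*log(2) + b - 12*cos(5*b/3)/25


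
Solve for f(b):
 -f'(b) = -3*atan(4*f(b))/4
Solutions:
 Integral(1/atan(4*_y), (_y, f(b))) = C1 + 3*b/4


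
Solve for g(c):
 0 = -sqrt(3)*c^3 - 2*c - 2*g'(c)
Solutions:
 g(c) = C1 - sqrt(3)*c^4/8 - c^2/2


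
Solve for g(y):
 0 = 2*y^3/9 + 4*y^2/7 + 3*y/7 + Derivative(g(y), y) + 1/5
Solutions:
 g(y) = C1 - y^4/18 - 4*y^3/21 - 3*y^2/14 - y/5


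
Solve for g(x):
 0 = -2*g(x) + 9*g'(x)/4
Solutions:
 g(x) = C1*exp(8*x/9)


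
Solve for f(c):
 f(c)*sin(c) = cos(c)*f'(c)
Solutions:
 f(c) = C1/cos(c)


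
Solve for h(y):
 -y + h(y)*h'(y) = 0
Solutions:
 h(y) = -sqrt(C1 + y^2)
 h(y) = sqrt(C1 + y^2)


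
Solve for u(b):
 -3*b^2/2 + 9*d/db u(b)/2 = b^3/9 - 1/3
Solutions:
 u(b) = C1 + b^4/162 + b^3/9 - 2*b/27


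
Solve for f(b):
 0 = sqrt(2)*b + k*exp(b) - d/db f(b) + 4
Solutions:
 f(b) = C1 + sqrt(2)*b^2/2 + 4*b + k*exp(b)


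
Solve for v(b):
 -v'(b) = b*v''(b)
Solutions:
 v(b) = C1 + C2*log(b)


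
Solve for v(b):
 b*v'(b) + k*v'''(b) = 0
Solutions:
 v(b) = C1 + Integral(C2*airyai(b*(-1/k)^(1/3)) + C3*airybi(b*(-1/k)^(1/3)), b)


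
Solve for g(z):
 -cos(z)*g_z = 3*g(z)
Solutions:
 g(z) = C1*(sin(z) - 1)^(3/2)/(sin(z) + 1)^(3/2)


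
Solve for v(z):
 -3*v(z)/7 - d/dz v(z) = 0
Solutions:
 v(z) = C1*exp(-3*z/7)


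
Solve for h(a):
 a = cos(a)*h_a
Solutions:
 h(a) = C1 + Integral(a/cos(a), a)


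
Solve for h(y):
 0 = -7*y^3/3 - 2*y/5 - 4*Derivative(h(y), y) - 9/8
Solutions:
 h(y) = C1 - 7*y^4/48 - y^2/20 - 9*y/32


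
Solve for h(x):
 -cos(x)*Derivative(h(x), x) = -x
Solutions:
 h(x) = C1 + Integral(x/cos(x), x)


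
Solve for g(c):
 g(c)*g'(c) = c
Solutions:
 g(c) = -sqrt(C1 + c^2)
 g(c) = sqrt(C1 + c^2)


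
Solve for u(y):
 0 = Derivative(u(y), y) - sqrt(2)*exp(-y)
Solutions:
 u(y) = C1 - sqrt(2)*exp(-y)


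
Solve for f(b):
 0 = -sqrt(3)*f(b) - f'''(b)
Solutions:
 f(b) = C3*exp(-3^(1/6)*b) + (C1*sin(3^(2/3)*b/2) + C2*cos(3^(2/3)*b/2))*exp(3^(1/6)*b/2)


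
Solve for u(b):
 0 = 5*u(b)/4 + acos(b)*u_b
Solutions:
 u(b) = C1*exp(-5*Integral(1/acos(b), b)/4)


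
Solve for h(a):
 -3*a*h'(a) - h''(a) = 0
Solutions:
 h(a) = C1 + C2*erf(sqrt(6)*a/2)


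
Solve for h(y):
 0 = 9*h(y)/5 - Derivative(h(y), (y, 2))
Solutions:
 h(y) = C1*exp(-3*sqrt(5)*y/5) + C2*exp(3*sqrt(5)*y/5)


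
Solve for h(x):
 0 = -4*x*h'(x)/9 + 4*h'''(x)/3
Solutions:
 h(x) = C1 + Integral(C2*airyai(3^(2/3)*x/3) + C3*airybi(3^(2/3)*x/3), x)


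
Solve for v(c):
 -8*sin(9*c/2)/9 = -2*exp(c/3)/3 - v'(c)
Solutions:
 v(c) = C1 - 2*exp(c/3) - 16*cos(9*c/2)/81


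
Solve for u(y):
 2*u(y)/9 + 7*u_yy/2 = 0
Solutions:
 u(y) = C1*sin(2*sqrt(7)*y/21) + C2*cos(2*sqrt(7)*y/21)


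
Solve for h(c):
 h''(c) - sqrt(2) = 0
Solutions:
 h(c) = C1 + C2*c + sqrt(2)*c^2/2


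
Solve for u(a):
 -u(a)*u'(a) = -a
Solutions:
 u(a) = -sqrt(C1 + a^2)
 u(a) = sqrt(C1 + a^2)


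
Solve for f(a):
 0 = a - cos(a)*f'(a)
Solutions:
 f(a) = C1 + Integral(a/cos(a), a)


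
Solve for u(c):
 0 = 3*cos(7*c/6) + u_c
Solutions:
 u(c) = C1 - 18*sin(7*c/6)/7


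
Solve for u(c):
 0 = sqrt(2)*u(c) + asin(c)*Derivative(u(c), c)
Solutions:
 u(c) = C1*exp(-sqrt(2)*Integral(1/asin(c), c))


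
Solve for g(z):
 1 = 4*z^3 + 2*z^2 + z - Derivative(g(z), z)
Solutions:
 g(z) = C1 + z^4 + 2*z^3/3 + z^2/2 - z


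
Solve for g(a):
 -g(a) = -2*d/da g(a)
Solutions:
 g(a) = C1*exp(a/2)


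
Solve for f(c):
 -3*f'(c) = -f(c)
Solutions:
 f(c) = C1*exp(c/3)


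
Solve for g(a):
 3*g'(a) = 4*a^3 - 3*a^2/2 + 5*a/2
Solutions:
 g(a) = C1 + a^4/3 - a^3/6 + 5*a^2/12


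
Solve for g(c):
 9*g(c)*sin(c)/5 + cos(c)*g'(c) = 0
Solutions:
 g(c) = C1*cos(c)^(9/5)


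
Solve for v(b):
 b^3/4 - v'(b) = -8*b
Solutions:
 v(b) = C1 + b^4/16 + 4*b^2


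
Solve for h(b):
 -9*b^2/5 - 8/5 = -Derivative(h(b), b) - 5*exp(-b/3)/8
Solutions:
 h(b) = C1 + 3*b^3/5 + 8*b/5 + 15*exp(-b/3)/8


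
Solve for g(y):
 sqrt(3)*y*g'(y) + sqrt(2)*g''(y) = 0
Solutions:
 g(y) = C1 + C2*erf(6^(1/4)*y/2)


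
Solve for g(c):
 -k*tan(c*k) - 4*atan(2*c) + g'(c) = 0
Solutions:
 g(c) = C1 + 4*c*atan(2*c) + k*Piecewise((-log(cos(c*k))/k, Ne(k, 0)), (0, True)) - log(4*c^2 + 1)


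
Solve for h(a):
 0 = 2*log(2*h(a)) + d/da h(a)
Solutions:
 Integral(1/(log(_y) + log(2)), (_y, h(a)))/2 = C1 - a


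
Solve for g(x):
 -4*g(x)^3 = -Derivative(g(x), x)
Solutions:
 g(x) = -sqrt(2)*sqrt(-1/(C1 + 4*x))/2
 g(x) = sqrt(2)*sqrt(-1/(C1 + 4*x))/2


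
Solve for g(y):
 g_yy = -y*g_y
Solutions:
 g(y) = C1 + C2*erf(sqrt(2)*y/2)


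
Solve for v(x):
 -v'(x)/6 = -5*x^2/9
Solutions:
 v(x) = C1 + 10*x^3/9


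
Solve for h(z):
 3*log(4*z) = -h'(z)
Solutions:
 h(z) = C1 - 3*z*log(z) - z*log(64) + 3*z


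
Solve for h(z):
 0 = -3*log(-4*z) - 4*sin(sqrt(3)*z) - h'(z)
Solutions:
 h(z) = C1 - 3*z*log(-z) - 6*z*log(2) + 3*z + 4*sqrt(3)*cos(sqrt(3)*z)/3


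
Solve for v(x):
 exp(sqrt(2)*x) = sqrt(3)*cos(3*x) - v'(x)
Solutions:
 v(x) = C1 - sqrt(2)*exp(sqrt(2)*x)/2 + sqrt(3)*sin(3*x)/3


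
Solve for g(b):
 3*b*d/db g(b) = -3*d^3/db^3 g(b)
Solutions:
 g(b) = C1 + Integral(C2*airyai(-b) + C3*airybi(-b), b)


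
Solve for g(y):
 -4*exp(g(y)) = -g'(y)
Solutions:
 g(y) = log(-1/(C1 + 4*y))


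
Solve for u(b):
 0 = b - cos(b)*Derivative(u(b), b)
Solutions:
 u(b) = C1 + Integral(b/cos(b), b)


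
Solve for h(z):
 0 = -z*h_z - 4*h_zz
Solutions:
 h(z) = C1 + C2*erf(sqrt(2)*z/4)


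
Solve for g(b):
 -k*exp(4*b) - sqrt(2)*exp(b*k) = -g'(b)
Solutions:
 g(b) = C1 + k*exp(4*b)/4 + sqrt(2)*exp(b*k)/k


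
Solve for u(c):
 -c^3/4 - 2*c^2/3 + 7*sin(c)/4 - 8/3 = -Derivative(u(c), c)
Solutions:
 u(c) = C1 + c^4/16 + 2*c^3/9 + 8*c/3 + 7*cos(c)/4


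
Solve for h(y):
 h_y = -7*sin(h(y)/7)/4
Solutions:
 7*y/4 + 7*log(cos(h(y)/7) - 1)/2 - 7*log(cos(h(y)/7) + 1)/2 = C1


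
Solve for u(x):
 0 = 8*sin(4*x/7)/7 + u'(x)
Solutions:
 u(x) = C1 + 2*cos(4*x/7)


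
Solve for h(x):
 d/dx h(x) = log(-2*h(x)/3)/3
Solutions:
 -3*Integral(1/(log(-_y) - log(3) + log(2)), (_y, h(x))) = C1 - x


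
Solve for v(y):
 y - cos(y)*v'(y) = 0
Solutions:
 v(y) = C1 + Integral(y/cos(y), y)


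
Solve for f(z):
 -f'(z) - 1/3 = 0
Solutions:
 f(z) = C1 - z/3


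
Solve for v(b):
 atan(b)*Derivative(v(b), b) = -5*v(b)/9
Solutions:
 v(b) = C1*exp(-5*Integral(1/atan(b), b)/9)


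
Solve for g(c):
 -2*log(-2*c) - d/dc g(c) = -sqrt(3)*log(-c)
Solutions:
 g(c) = C1 + c*(-2 + sqrt(3))*log(-c) + c*(-sqrt(3) - 2*log(2) + 2)


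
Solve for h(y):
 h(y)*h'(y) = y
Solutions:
 h(y) = -sqrt(C1 + y^2)
 h(y) = sqrt(C1 + y^2)


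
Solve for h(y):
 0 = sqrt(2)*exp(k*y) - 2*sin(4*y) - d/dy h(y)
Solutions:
 h(y) = C1 + cos(4*y)/2 + sqrt(2)*exp(k*y)/k


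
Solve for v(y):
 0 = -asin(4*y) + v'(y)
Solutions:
 v(y) = C1 + y*asin(4*y) + sqrt(1 - 16*y^2)/4


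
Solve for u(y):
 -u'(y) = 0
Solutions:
 u(y) = C1


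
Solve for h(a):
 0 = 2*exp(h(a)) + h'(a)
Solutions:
 h(a) = log(1/(C1 + 2*a))


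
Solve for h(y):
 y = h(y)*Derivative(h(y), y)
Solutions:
 h(y) = -sqrt(C1 + y^2)
 h(y) = sqrt(C1 + y^2)


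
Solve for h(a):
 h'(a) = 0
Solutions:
 h(a) = C1


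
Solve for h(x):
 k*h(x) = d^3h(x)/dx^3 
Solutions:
 h(x) = C1*exp(k^(1/3)*x) + C2*exp(k^(1/3)*x*(-1 + sqrt(3)*I)/2) + C3*exp(-k^(1/3)*x*(1 + sqrt(3)*I)/2)


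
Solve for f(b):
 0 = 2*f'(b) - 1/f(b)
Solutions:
 f(b) = -sqrt(C1 + b)
 f(b) = sqrt(C1 + b)


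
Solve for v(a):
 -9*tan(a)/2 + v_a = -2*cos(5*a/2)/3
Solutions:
 v(a) = C1 - 9*log(cos(a))/2 - 4*sin(5*a/2)/15


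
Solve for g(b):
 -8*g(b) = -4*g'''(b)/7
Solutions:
 g(b) = C3*exp(14^(1/3)*b) + (C1*sin(14^(1/3)*sqrt(3)*b/2) + C2*cos(14^(1/3)*sqrt(3)*b/2))*exp(-14^(1/3)*b/2)


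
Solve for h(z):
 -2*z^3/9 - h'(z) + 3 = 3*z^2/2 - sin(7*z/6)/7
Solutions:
 h(z) = C1 - z^4/18 - z^3/2 + 3*z - 6*cos(7*z/6)/49


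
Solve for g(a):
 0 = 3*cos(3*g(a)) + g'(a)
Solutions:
 g(a) = -asin((C1 + exp(18*a))/(C1 - exp(18*a)))/3 + pi/3
 g(a) = asin((C1 + exp(18*a))/(C1 - exp(18*a)))/3


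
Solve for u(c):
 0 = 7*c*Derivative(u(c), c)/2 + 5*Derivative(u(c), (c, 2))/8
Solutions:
 u(c) = C1 + C2*erf(sqrt(70)*c/5)


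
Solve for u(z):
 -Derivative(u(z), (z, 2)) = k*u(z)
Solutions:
 u(z) = C1*exp(-z*sqrt(-k)) + C2*exp(z*sqrt(-k))


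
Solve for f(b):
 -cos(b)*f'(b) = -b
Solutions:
 f(b) = C1 + Integral(b/cos(b), b)


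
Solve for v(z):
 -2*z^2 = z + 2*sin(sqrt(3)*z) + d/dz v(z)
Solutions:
 v(z) = C1 - 2*z^3/3 - z^2/2 + 2*sqrt(3)*cos(sqrt(3)*z)/3


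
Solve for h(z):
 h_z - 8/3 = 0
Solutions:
 h(z) = C1 + 8*z/3


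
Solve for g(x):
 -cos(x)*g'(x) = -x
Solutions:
 g(x) = C1 + Integral(x/cos(x), x)


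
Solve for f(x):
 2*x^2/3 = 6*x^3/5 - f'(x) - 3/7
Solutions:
 f(x) = C1 + 3*x^4/10 - 2*x^3/9 - 3*x/7


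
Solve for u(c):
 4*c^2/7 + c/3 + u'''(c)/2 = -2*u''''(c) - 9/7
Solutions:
 u(c) = C1 + C2*c + C3*c^2 + C4*exp(-c/4) - 2*c^5/105 + 89*c^4/252 - 383*c^3/63


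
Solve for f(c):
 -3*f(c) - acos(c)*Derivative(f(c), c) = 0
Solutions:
 f(c) = C1*exp(-3*Integral(1/acos(c), c))


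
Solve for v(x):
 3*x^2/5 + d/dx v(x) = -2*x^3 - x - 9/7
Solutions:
 v(x) = C1 - x^4/2 - x^3/5 - x^2/2 - 9*x/7


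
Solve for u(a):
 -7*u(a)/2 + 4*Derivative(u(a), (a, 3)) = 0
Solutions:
 u(a) = C3*exp(7^(1/3)*a/2) + (C1*sin(sqrt(3)*7^(1/3)*a/4) + C2*cos(sqrt(3)*7^(1/3)*a/4))*exp(-7^(1/3)*a/4)


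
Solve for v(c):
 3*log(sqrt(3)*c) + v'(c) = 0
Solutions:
 v(c) = C1 - 3*c*log(c) - 3*c*log(3)/2 + 3*c


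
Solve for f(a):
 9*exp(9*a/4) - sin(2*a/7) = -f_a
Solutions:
 f(a) = C1 - 4*exp(9*a/4) - 7*cos(2*a/7)/2


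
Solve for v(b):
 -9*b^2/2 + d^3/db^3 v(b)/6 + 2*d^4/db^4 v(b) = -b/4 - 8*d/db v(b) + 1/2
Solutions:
 v(b) = C1 + C2*exp(b*(-2 + (432*sqrt(46657) + 93313)^(-1/3) + (432*sqrt(46657) + 93313)^(1/3))/72)*sin(sqrt(3)*b*(-(432*sqrt(46657) + 93313)^(1/3) + (432*sqrt(46657) + 93313)^(-1/3))/72) + C3*exp(b*(-2 + (432*sqrt(46657) + 93313)^(-1/3) + (432*sqrt(46657) + 93313)^(1/3))/72)*cos(sqrt(3)*b*(-(432*sqrt(46657) + 93313)^(1/3) + (432*sqrt(46657) + 93313)^(-1/3))/72) + C4*exp(-b*((432*sqrt(46657) + 93313)^(-1/3) + 1 + (432*sqrt(46657) + 93313)^(1/3))/36) + 3*b^3/16 - b^2/64 + 5*b/128


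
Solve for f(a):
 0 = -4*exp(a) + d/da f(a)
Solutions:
 f(a) = C1 + 4*exp(a)


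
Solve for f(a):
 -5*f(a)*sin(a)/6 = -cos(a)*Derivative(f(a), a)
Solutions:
 f(a) = C1/cos(a)^(5/6)


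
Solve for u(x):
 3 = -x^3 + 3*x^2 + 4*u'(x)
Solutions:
 u(x) = C1 + x^4/16 - x^3/4 + 3*x/4


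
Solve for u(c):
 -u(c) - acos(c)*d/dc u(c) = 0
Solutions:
 u(c) = C1*exp(-Integral(1/acos(c), c))


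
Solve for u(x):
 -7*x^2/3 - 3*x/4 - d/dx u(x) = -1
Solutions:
 u(x) = C1 - 7*x^3/9 - 3*x^2/8 + x


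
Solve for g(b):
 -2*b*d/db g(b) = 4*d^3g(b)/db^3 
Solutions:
 g(b) = C1 + Integral(C2*airyai(-2^(2/3)*b/2) + C3*airybi(-2^(2/3)*b/2), b)


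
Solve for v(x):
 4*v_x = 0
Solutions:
 v(x) = C1


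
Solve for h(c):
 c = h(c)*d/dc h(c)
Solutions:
 h(c) = -sqrt(C1 + c^2)
 h(c) = sqrt(C1 + c^2)


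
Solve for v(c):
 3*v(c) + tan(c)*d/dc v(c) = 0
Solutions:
 v(c) = C1/sin(c)^3


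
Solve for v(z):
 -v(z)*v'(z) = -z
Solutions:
 v(z) = -sqrt(C1 + z^2)
 v(z) = sqrt(C1 + z^2)


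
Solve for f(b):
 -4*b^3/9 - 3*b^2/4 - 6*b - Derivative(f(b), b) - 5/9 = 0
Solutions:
 f(b) = C1 - b^4/9 - b^3/4 - 3*b^2 - 5*b/9


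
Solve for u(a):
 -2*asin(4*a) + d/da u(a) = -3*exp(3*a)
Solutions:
 u(a) = C1 + 2*a*asin(4*a) + sqrt(1 - 16*a^2)/2 - exp(3*a)


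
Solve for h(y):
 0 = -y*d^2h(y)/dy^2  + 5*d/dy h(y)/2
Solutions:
 h(y) = C1 + C2*y^(7/2)


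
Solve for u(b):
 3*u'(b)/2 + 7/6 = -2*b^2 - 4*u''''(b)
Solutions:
 u(b) = C1 + C4*exp(-3^(1/3)*b/2) - 4*b^3/9 - 7*b/9 + (C2*sin(3^(5/6)*b/4) + C3*cos(3^(5/6)*b/4))*exp(3^(1/3)*b/4)


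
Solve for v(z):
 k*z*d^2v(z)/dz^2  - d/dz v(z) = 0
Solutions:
 v(z) = C1 + z^(((re(k) + 1)*re(k) + im(k)^2)/(re(k)^2 + im(k)^2))*(C2*sin(log(z)*Abs(im(k))/(re(k)^2 + im(k)^2)) + C3*cos(log(z)*im(k)/(re(k)^2 + im(k)^2)))


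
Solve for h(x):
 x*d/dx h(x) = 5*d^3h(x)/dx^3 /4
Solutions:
 h(x) = C1 + Integral(C2*airyai(10^(2/3)*x/5) + C3*airybi(10^(2/3)*x/5), x)


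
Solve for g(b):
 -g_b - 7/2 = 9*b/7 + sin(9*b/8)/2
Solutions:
 g(b) = C1 - 9*b^2/14 - 7*b/2 + 4*cos(9*b/8)/9


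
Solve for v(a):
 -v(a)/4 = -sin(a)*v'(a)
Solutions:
 v(a) = C1*(cos(a) - 1)^(1/8)/(cos(a) + 1)^(1/8)


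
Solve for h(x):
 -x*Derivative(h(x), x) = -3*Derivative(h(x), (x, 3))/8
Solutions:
 h(x) = C1 + Integral(C2*airyai(2*3^(2/3)*x/3) + C3*airybi(2*3^(2/3)*x/3), x)


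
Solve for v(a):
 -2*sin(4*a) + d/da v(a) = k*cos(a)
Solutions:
 v(a) = C1 + k*sin(a) - cos(4*a)/2


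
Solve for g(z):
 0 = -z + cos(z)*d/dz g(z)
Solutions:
 g(z) = C1 + Integral(z/cos(z), z)


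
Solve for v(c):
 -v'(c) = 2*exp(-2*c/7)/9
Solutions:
 v(c) = C1 + 7*exp(-2*c/7)/9


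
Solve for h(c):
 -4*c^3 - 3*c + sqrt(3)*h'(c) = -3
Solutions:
 h(c) = C1 + sqrt(3)*c^4/3 + sqrt(3)*c^2/2 - sqrt(3)*c


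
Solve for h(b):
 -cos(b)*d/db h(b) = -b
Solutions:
 h(b) = C1 + Integral(b/cos(b), b)


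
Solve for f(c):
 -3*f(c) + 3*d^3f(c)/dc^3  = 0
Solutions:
 f(c) = C3*exp(c) + (C1*sin(sqrt(3)*c/2) + C2*cos(sqrt(3)*c/2))*exp(-c/2)


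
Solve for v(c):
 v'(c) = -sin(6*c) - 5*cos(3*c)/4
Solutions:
 v(c) = C1 - 5*sin(3*c)/12 + cos(6*c)/6


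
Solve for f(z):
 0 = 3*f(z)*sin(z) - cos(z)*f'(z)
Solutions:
 f(z) = C1/cos(z)^3


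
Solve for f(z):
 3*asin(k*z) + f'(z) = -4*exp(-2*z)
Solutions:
 f(z) = C1 - Piecewise((3*z*asin(k*z) - 2*exp(-2*z) + 3*sqrt(-k^2*z^2 + 1)/k, Ne(k, 0)), (-2*exp(-2*z), True))


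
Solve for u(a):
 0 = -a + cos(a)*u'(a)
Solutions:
 u(a) = C1 + Integral(a/cos(a), a)


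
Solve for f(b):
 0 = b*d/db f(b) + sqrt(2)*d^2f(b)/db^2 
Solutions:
 f(b) = C1 + C2*erf(2^(1/4)*b/2)


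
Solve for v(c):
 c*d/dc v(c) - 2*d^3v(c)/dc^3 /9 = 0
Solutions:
 v(c) = C1 + Integral(C2*airyai(6^(2/3)*c/2) + C3*airybi(6^(2/3)*c/2), c)


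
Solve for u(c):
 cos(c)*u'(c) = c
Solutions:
 u(c) = C1 + Integral(c/cos(c), c)


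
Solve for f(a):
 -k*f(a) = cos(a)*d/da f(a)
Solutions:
 f(a) = C1*exp(k*(log(sin(a) - 1) - log(sin(a) + 1))/2)


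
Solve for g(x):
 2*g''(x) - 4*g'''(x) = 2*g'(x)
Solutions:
 g(x) = C1 + (C2*sin(sqrt(7)*x/4) + C3*cos(sqrt(7)*x/4))*exp(x/4)


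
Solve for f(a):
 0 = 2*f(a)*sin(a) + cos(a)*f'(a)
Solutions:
 f(a) = C1*cos(a)^2


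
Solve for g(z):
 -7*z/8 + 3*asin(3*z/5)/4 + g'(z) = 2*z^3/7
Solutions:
 g(z) = C1 + z^4/14 + 7*z^2/16 - 3*z*asin(3*z/5)/4 - sqrt(25 - 9*z^2)/4


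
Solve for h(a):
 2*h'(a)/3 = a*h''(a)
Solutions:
 h(a) = C1 + C2*a^(5/3)


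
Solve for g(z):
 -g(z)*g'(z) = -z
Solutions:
 g(z) = -sqrt(C1 + z^2)
 g(z) = sqrt(C1 + z^2)


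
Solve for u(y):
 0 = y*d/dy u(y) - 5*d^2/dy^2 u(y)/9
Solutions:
 u(y) = C1 + C2*erfi(3*sqrt(10)*y/10)


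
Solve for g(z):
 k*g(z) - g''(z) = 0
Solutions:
 g(z) = C1*exp(-sqrt(k)*z) + C2*exp(sqrt(k)*z)


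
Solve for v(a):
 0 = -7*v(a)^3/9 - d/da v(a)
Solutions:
 v(a) = -3*sqrt(2)*sqrt(-1/(C1 - 7*a))/2
 v(a) = 3*sqrt(2)*sqrt(-1/(C1 - 7*a))/2


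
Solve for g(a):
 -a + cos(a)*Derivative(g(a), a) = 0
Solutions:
 g(a) = C1 + Integral(a/cos(a), a)


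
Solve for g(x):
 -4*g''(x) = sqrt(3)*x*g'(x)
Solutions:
 g(x) = C1 + C2*erf(sqrt(2)*3^(1/4)*x/4)


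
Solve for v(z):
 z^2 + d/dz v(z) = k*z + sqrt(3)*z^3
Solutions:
 v(z) = C1 + k*z^2/2 + sqrt(3)*z^4/4 - z^3/3


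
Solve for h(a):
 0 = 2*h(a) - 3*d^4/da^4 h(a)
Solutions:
 h(a) = C1*exp(-2^(1/4)*3^(3/4)*a/3) + C2*exp(2^(1/4)*3^(3/4)*a/3) + C3*sin(2^(1/4)*3^(3/4)*a/3) + C4*cos(2^(1/4)*3^(3/4)*a/3)


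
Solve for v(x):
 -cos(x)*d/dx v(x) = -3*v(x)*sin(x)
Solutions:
 v(x) = C1/cos(x)^3


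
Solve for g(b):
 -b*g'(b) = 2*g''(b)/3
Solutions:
 g(b) = C1 + C2*erf(sqrt(3)*b/2)


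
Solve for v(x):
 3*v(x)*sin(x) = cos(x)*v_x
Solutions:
 v(x) = C1/cos(x)^3


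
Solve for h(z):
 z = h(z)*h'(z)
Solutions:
 h(z) = -sqrt(C1 + z^2)
 h(z) = sqrt(C1 + z^2)


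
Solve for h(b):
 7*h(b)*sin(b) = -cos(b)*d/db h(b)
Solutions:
 h(b) = C1*cos(b)^7


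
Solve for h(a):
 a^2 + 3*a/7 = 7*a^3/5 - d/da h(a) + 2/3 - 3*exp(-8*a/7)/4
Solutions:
 h(a) = C1 + 7*a^4/20 - a^3/3 - 3*a^2/14 + 2*a/3 + 21*exp(-8*a/7)/32


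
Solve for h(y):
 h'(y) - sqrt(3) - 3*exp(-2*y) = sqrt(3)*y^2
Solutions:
 h(y) = C1 + sqrt(3)*y^3/3 + sqrt(3)*y - 3*exp(-2*y)/2


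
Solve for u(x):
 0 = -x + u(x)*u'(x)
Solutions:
 u(x) = -sqrt(C1 + x^2)
 u(x) = sqrt(C1 + x^2)


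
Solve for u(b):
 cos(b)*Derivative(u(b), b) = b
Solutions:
 u(b) = C1 + Integral(b/cos(b), b)


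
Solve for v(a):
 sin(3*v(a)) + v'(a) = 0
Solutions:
 v(a) = -acos((-C1 - exp(6*a))/(C1 - exp(6*a)))/3 + 2*pi/3
 v(a) = acos((-C1 - exp(6*a))/(C1 - exp(6*a)))/3


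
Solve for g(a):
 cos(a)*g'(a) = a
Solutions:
 g(a) = C1 + Integral(a/cos(a), a)


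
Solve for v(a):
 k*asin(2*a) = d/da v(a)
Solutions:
 v(a) = C1 + k*(a*asin(2*a) + sqrt(1 - 4*a^2)/2)


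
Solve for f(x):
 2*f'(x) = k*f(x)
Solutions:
 f(x) = C1*exp(k*x/2)


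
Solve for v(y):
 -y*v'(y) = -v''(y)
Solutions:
 v(y) = C1 + C2*erfi(sqrt(2)*y/2)


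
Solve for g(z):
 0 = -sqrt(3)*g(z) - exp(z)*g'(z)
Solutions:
 g(z) = C1*exp(sqrt(3)*exp(-z))


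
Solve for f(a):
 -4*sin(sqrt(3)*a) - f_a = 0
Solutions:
 f(a) = C1 + 4*sqrt(3)*cos(sqrt(3)*a)/3


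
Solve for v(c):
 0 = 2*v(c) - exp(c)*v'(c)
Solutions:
 v(c) = C1*exp(-2*exp(-c))


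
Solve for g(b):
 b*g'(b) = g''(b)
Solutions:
 g(b) = C1 + C2*erfi(sqrt(2)*b/2)


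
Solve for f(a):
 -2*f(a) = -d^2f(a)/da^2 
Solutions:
 f(a) = C1*exp(-sqrt(2)*a) + C2*exp(sqrt(2)*a)


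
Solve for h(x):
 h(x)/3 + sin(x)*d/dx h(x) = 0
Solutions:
 h(x) = C1*(cos(x) + 1)^(1/6)/(cos(x) - 1)^(1/6)


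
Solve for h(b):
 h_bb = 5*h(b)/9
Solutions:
 h(b) = C1*exp(-sqrt(5)*b/3) + C2*exp(sqrt(5)*b/3)


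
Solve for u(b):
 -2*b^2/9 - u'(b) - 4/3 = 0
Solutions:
 u(b) = C1 - 2*b^3/27 - 4*b/3


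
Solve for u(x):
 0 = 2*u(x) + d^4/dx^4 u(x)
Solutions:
 u(x) = (C1*sin(2^(3/4)*x/2) + C2*cos(2^(3/4)*x/2))*exp(-2^(3/4)*x/2) + (C3*sin(2^(3/4)*x/2) + C4*cos(2^(3/4)*x/2))*exp(2^(3/4)*x/2)
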